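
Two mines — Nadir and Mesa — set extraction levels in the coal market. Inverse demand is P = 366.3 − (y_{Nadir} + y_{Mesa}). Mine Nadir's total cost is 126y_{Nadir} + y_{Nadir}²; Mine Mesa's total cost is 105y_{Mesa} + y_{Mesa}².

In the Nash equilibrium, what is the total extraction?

100.32

Mine Nadir's profit: π = y_{Nadir}(366.3 − (y_{Nadir} + y_{Mesa})) − 126y_{Nadir} − y_{Nadir}².
∂π/∂y_{Nadir} = 240.3 − 4y_{Nadir} − y_{Mesa} = 0, so y_{Nadir} = 60.075 − 0.25y_{Mesa}.
By the same steps for Mesa: y_{Mesa} = 65.325 − 0.25y_{Nadir}.
Plugging y_{Mesa} into Nadir's best response: y_{Nadir} = 60.075 − 0.25(65.325 − 0.25y_{Nadir}) ⇒ 0.9375y_{Nadir} = 6999/160, so y_{Nadir} = 46.66.
Then y_{Mesa} = 65.325 − 0.25·46.66 = 53.66.
Total extraction: 46.66 + 53.66 = 100.32.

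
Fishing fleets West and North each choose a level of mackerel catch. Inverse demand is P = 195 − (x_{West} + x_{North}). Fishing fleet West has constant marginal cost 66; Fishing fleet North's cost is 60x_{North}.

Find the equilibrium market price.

Fishing fleet West's profit: π = x_{West}(195 − (x_{West} + x_{North})) − 66x_{West}.
∂π/∂x_{West} = 129 − 2x_{West} − x_{North} = 0, so x_{West} = 64.5 − 0.5x_{North}.
By the same steps for North: x_{North} = 67.5 − 0.5x_{West}.
Substituting the second reaction function into the first: x_{West} = 64.5 − 0.5(67.5 − 0.5x_{West}), which gives 0.75x_{West} = 30.75 ⇒ x_{West} = 41.
Then x_{North} = 67.5 − 0.5·41 = 47.
Equilibrium price: P = 195 − 88 = 107.

107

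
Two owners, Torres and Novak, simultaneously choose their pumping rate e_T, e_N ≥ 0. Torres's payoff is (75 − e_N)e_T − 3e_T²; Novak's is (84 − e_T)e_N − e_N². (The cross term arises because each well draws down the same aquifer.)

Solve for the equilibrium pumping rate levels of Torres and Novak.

6, 39

Expanding Torres's payoff: 75e_T − e_Ne_T − 3e_T².
∂π/∂e_T = 75 − e_N − 6e_T = 0, so e_T = 12.5 − (1/6)e_N.
Likewise for Novak: e_N = 42 − 0.5e_T.
Solving the two reaction functions simultaneously: (1 − (−1/6)(−0.5))e_T = 12.5 − (1/6)·42, so (11/12)e_T = 5.5 and e_T = 6.
Then e_N = 42 − 0.5·6 = 39.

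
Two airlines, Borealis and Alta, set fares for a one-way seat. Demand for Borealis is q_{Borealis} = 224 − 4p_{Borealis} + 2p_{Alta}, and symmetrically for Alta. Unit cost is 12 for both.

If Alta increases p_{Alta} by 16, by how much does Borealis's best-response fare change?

4

Borealis's profit: π = (p_{Borealis} − 12)(224 − 4p_{Borealis} + 2p_{Alta}).
∂π/∂p_{Borealis} = 272 − 8p_{Borealis} + 2p_{Alta} = 0 ⇒ p_{Borealis} = 34 + 0.25p_{Alta}.
The reaction-function slope is 0.25, so a 16-unit rise in p_{Alta} moves p_{Borealis} by 0.25 × 16 = 4. Borealis's best response rises — the actions are strategic complements.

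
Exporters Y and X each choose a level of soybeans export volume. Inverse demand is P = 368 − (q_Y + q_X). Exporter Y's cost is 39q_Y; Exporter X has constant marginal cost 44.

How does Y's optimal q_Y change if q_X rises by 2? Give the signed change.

-1

Exporter Y's profit: π = q_Y(368 − (q_Y + q_X)) − 39q_Y.
∂π/∂q_Y = 329 − 2q_Y − q_X = 0, so q_Y = 164.5 − 0.5q_X.
The reaction-function slope is −0.5, so a 2-unit rise in q_X moves q_Y by −0.5 × 2 = −1. Y's best response falls — the actions are strategic substitutes.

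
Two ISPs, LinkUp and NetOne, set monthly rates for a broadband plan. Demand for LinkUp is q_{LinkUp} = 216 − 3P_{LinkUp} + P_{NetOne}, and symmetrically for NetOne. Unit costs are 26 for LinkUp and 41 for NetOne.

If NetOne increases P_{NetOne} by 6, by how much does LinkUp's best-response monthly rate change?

1

LinkUp's profit: π = (P_{LinkUp} − 26)(216 − 3P_{LinkUp} + P_{NetOne}).
∂π/∂P_{LinkUp} = 294 − 6P_{LinkUp} + P_{NetOne} = 0 ⇒ P_{LinkUp} = 49 + (1/6)P_{NetOne}.
The reaction-function slope is 1/6, so a 6-unit rise in P_{NetOne} moves P_{LinkUp} by 1/6 × 6 = 1. LinkUp's best response rises — the actions are strategic complements.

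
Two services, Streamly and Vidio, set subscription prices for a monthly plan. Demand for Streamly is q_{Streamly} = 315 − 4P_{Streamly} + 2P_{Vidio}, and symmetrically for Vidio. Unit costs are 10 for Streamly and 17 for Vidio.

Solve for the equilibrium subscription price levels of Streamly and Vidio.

60.1, 62.9

Streamly's profit: π = (P_{Streamly} − 10)(315 − 4P_{Streamly} + 2P_{Vidio}).
∂π/∂P_{Streamly} = 355 − 8P_{Streamly} + 2P_{Vidio} = 0 ⇒ P_{Streamly} = 44.375 + 0.25P_{Vidio}.
Similarly P_{Vidio} = 47.875 + 0.25P_{Streamly}.
Solving the two reaction functions simultaneously: (1 − (0.25)(0.25))P_{Streamly} = 44.375 + 0.25·47.875, so 0.9375P_{Streamly} = 1803/32 and P_{Streamly} = 60.1.
Then P_{Vidio} = 47.875 + 0.25·60.1 = 62.9.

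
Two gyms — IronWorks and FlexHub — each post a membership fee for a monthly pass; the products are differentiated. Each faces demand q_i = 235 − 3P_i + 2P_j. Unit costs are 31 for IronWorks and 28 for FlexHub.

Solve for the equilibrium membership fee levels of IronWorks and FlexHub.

IronWorks's profit: π = (P_{IronWorks} − 31)(235 − 3P_{IronWorks} + 2P_{FlexHub}).
∂π/∂P_{IronWorks} = 328 − 6P_{IronWorks} + 2P_{FlexHub} = 0 ⇒ P_{IronWorks} = 164/3 + (1/3)P_{FlexHub}.
Similarly P_{FlexHub} = 319/6 + (1/3)P_{IronWorks}.
Solving the two reaction functions simultaneously: (1 − (1/3)(1/3))P_{IronWorks} = 164/3 + (1/3)·(319/6), so (8/9)P_{IronWorks} = 1303/18 and P_{IronWorks} = 81.4375.
Then P_{FlexHub} = 319/6 + (1/3)·81.4375 = 80.3125.

81.4375, 80.3125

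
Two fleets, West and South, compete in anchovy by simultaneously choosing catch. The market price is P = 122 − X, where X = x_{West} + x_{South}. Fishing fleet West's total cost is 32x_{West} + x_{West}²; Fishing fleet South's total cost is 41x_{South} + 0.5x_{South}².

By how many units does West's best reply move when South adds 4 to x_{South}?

-1

Fishing fleet West's profit: π = x_{West}(122 − (x_{West} + x_{South})) − 32x_{West} − x_{West}².
∂π/∂x_{West} = 90 − 4x_{West} − x_{South} = 0, so x_{West} = 22.5 − 0.25x_{South}.
The reaction-function slope is −0.25, so a 4-unit rise in x_{South} moves x_{West} by −0.25 × 4 = −1. West's best response falls — the actions are strategic substitutes.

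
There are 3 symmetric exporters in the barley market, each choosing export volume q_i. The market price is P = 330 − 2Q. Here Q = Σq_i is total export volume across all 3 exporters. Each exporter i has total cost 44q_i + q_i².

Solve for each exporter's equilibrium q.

A representative exporter's profit is π_i = q_i(330 − 2Q) − 44q_i − q_i², with Q = q_i + Σ_{j≠i} q_j.
First-order condition: 286 − 6q_i − 2Σ_{j≠i} q_j = 0.
Imposing symmetry (q_j = q for all j) turns Σ_{j≠i} q_j into 2q, so 286 = 10q and q = 28.6.

28.6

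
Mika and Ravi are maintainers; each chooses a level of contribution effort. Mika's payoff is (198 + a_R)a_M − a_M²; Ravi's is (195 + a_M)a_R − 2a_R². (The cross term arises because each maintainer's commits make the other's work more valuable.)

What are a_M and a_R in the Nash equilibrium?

141, 84

Expanding Mika's payoff: 198a_M + a_Ra_M − a_M².
∂π/∂a_M = 198 + a_R − 2a_M = 0, so a_M = 99 + 0.5a_R.
Likewise for Ravi: a_R = 48.75 + 0.25a_M.
Substituting the second reaction function into the first: a_M = 99 + 0.5(48.75 + 0.25a_M), which gives 0.875a_M = 123.375 ⇒ a_M = 141.
Then a_R = 48.75 + 0.25·141 = 84.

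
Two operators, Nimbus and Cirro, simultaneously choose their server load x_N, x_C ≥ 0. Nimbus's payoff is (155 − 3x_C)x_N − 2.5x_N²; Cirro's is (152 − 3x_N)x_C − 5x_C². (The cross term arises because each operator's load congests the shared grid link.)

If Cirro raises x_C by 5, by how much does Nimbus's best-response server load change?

Expanding Nimbus's payoff: 155x_N − 3x_Cx_N − 2.5x_N².
∂π/∂x_N = 155 − 3x_C − 5x_N = 0, so x_N = 31 − 0.6x_C.
The reaction-function slope is −0.6, so a 5-unit rise in x_C moves x_N by −0.6 × 5 = −3. Nimbus's best response falls — the actions are strategic substitutes.

-3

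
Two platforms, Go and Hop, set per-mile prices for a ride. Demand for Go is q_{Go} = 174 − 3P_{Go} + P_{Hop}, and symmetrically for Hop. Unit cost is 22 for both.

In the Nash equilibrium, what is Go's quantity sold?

Go's profit: π = (P_{Go} − 22)(174 − 3P_{Go} + P_{Hop}).
∂π/∂P_{Go} = 240 − 6P_{Go} + P_{Hop} = 0 ⇒ P_{Go} = 40 + (1/6)P_{Hop}.
By symmetry P_{Hop} = P_{Go}; substituting into the reaction function, (5/6)P_{Go} = 40 and P_{Go} = 48.
q_{Go} = 174 − 3·48 + 48 = 78.

78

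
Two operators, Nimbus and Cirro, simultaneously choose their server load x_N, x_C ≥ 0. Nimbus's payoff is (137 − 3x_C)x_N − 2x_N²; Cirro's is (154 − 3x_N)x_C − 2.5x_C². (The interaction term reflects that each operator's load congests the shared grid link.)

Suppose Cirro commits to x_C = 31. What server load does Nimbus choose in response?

11

Expanding Nimbus's payoff: 137x_N − 3x_Cx_N − 2x_N².
∂π/∂x_N = 137 − 3x_C − 4x_N = 0, so x_N = 34.25 − 0.75x_C.
At x_C = 31: x_N = 34.25 − 0.75·31 = 11.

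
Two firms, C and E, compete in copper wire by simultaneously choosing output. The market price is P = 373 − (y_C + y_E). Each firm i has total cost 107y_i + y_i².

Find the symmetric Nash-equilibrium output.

Firm C's profit: π = y_C(373 − (y_C + y_E)) − 107y_C − y_C².
∂π/∂y_C = 266 − 4y_C − y_E = 0, so y_C = 66.5 − 0.25y_E.
Setting y_C = y_E in the reaction function: y_C = 66.5 − 0.25y_C, so y_C = 66.5 / 1.25 = 53.2.

53.2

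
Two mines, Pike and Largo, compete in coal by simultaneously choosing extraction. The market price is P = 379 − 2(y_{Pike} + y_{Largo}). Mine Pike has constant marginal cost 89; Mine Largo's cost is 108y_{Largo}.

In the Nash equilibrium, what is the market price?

192

Mine Pike's profit: π = y_{Pike}(379 − 2(y_{Pike} + y_{Largo})) − 89y_{Pike}.
∂π/∂y_{Pike} = 290 − 4y_{Pike} − 2y_{Largo} = 0, so y_{Pike} = 72.5 − 0.5y_{Largo}.
By the same steps for Largo: y_{Largo} = 67.75 − 0.5y_{Pike}.
Substituting the second reaction function into the first: y_{Pike} = 72.5 − 0.5(67.75 − 0.5y_{Pike}), which gives 0.75y_{Pike} = 38.625 ⇒ y_{Pike} = 51.5.
Then y_{Largo} = 67.75 − 0.5·51.5 = 42.
Equilibrium price: P = 379 − 2·93.5 = 192.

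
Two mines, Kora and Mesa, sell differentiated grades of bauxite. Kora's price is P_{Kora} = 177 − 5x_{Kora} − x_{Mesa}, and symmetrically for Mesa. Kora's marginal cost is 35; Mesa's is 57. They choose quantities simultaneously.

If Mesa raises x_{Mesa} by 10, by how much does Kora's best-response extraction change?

Mine Kora's profit: π = x_{Kora}(177 − 5x_{Kora} − x_{Mesa}) − 35x_{Kora}.
∂π/∂x_{Kora} = 142 − 10x_{Kora} − x_{Mesa} = 0 ⇒ x_{Kora} = 14.2 − 0.1x_{Mesa}.
The reaction-function slope is −0.1, so a 10-unit rise in x_{Mesa} moves x_{Kora} by −0.1 × 10 = −1. Kora's best response falls — the actions are strategic substitutes.

-1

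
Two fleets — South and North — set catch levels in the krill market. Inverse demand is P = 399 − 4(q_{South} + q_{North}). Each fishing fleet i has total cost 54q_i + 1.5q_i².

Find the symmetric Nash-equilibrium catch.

Fishing fleet South's profit: π = q_{South}(399 − 4(q_{South} + q_{North})) − 54q_{South} − 1.5q_{South}².
∂π/∂q_{South} = 345 − 11q_{South} − 4q_{North} = 0, so q_{South} = 345/11 − (4/11)q_{North}.
The game is symmetric, so in equilibrium q_{North} = q_{South}: the reaction function gives (15/11)q_{South} = 345/11, hence q_{South} = 23.

23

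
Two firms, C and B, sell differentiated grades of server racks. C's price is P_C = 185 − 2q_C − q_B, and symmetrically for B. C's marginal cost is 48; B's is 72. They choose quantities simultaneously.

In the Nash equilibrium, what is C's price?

Firm C's profit: π = q_C(185 − 2q_C − q_B) − 48q_C.
∂π/∂q_C = 137 − 4q_C − q_B = 0 ⇒ q_C = 34.25 − 0.25q_B.
Similarly q_B = 28.25 − 0.25q_C.
Plugging q_B into C's best response: q_C = 34.25 − 0.25(28.25 − 0.25q_C) ⇒ 0.9375q_C = 27.1875, so q_C = 29.
Then q_B = 28.25 − 0.25·29 = 21.
P_C = 185 − 2·29 − 21 = 106.

106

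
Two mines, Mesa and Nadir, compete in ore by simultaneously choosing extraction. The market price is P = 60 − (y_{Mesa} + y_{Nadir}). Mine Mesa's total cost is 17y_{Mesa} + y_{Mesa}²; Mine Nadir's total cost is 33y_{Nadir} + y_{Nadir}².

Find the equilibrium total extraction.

14

Mine Mesa's profit: π = y_{Mesa}(60 − (y_{Mesa} + y_{Nadir})) − 17y_{Mesa} − y_{Mesa}².
∂π/∂y_{Mesa} = 43 − 4y_{Mesa} − y_{Nadir} = 0, so y_{Mesa} = 10.75 − 0.25y_{Nadir}.
By the same steps for Nadir: y_{Nadir} = 6.75 − 0.25y_{Mesa}.
Substituting the second reaction function into the first: y_{Mesa} = 10.75 − 0.25(6.75 − 0.25y_{Mesa}), which gives 0.9375y_{Mesa} = 9.0625 ⇒ y_{Mesa} = 29/3.
Then y_{Nadir} = 6.75 − 0.25·(29/3) = 13/3.
Total extraction: 29/3 + 13/3 = 14.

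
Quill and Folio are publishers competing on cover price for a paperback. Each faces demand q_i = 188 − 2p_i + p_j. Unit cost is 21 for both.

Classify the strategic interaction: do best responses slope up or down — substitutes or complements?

strategic complements

Quill's profit: π = (p_{Quill} − 21)(188 − 2p_{Quill} + p_{Folio}).
∂π/∂p_{Quill} = 230 − 4p_{Quill} + p_{Folio} = 0 ⇒ p_{Quill} = 57.5 + 0.25p_{Folio}.
The best-response slope dp_{Quill}/dp_{Folio} = 0.25 > 0: the reaction function is upward-sloping, so the choices are strategic complements.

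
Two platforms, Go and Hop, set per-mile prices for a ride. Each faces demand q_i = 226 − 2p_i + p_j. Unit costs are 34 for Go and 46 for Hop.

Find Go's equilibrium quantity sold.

Go's profit: π = (p_{Go} − 34)(226 − 2p_{Go} + p_{Hop}).
∂π/∂p_{Go} = 294 − 4p_{Go} + p_{Hop} = 0 ⇒ p_{Go} = 73.5 + 0.25p_{Hop}.
Similarly p_{Hop} = 79.5 + 0.25p_{Go}.
Solving the two reaction functions simultaneously: (1 − (0.25)(0.25))p_{Go} = 73.5 + 0.25·79.5, so 0.9375p_{Go} = 93.375 and p_{Go} = 99.6.
Then p_{Hop} = 79.5 + 0.25·99.6 = 104.4.
q_{Go} = 226 − 2·99.6 + 104.4 = 131.2.

131.2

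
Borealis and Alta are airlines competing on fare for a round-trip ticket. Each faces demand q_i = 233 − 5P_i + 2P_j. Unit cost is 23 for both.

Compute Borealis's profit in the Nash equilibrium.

2101.25

Borealis's profit: π = (P_{Borealis} − 23)(233 − 5P_{Borealis} + 2P_{Alta}).
∂π/∂P_{Borealis} = 348 − 10P_{Borealis} + 2P_{Alta} = 0 ⇒ P_{Borealis} = 34.8 + 0.2P_{Alta}.
Setting P_{Borealis} = P_{Alta} in the reaction function: P_{Borealis} = 34.8 + 0.2P_{Borealis}, so P_{Borealis} = 34.8 / 0.8 = 43.5.
q_{Borealis} = 233 − 5·43.5 + 2·43.5 = 102.5.
Profit = (43.5 − 23)·102.5 = 2101.25.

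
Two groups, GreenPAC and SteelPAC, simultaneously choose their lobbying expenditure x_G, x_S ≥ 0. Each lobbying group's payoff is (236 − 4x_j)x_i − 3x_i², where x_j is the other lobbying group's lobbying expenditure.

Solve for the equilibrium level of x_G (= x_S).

23.6

GreenPAC's payoff is (236 − 4x_S)x_G − 3x_G².
∂π/∂x_G = 236 − 4x_S − 6x_G = 0, so x_G = 118/3 − (2/3)x_S.
The game is symmetric, so in equilibrium x_S = x_G: the reaction function gives (5/3)x_G = 118/3, hence x_G = 23.6.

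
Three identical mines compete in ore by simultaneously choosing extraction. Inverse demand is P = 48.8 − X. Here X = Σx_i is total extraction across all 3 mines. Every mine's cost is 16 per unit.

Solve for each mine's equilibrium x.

A representative mine's profit is π_i = x_i(48.8 − X) − 16x_i, with X = x_i + Σ_{j≠i} x_j.
First-order condition: 32.8 − 2x_i − Σ_{j≠i} x_j = 0.
Imposing symmetry (x_j = x for all j) turns Σ_{j≠i} x_j into 2x, so 32.8 = 4x and x = 8.2.

8.2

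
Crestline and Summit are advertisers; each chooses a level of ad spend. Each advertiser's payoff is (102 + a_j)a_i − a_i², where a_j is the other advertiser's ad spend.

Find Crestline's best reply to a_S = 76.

89

Crestline's payoff is (102 + a_S)a_C − a_C².
∂π/∂a_C = 102 + a_S − 2a_C = 0, so a_C = 51 + 0.5a_S.
At a_S = 76: a_C = 51 + 0.5·76 = 89.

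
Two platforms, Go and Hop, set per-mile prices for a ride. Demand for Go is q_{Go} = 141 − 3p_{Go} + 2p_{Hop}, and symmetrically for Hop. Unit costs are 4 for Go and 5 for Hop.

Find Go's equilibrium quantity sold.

103.3125

Go's profit: π = (p_{Go} − 4)(141 − 3p_{Go} + 2p_{Hop}).
∂π/∂p_{Go} = 153 − 6p_{Go} + 2p_{Hop} = 0 ⇒ p_{Go} = 25.5 + (1/3)p_{Hop}.
Similarly p_{Hop} = 26 + (1/3)p_{Go}.
Solving the two reaction functions simultaneously: (1 − (1/3)(1/3))p_{Go} = 25.5 + (1/3)·26, so (8/9)p_{Go} = 205/6 and p_{Go} = 38.4375.
Then p_{Hop} = 26 + (1/3)·38.4375 = 38.8125.
q_{Go} = 141 − 3·38.4375 + 2·38.8125 = 103.3125.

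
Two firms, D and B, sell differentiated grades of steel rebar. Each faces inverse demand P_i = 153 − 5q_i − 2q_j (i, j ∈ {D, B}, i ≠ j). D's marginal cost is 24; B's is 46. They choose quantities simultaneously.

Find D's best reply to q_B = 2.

Firm D's profit: π = q_D(153 − 5q_D − 2q_B) − 24q_D.
∂π/∂q_D = 129 − 10q_D − 2q_B = 0 ⇒ q_D = 12.9 − 0.2q_B.
At q_B = 2: q_D = 12.9 − 0.2·2 = 12.5.

12.5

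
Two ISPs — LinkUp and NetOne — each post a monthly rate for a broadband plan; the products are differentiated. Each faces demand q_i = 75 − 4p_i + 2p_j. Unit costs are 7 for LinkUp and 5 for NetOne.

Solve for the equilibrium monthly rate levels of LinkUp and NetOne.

16.9, 16.1

LinkUp's profit: π = (p_{LinkUp} − 7)(75 − 4p_{LinkUp} + 2p_{NetOne}).
∂π/∂p_{LinkUp} = 103 − 8p_{LinkUp} + 2p_{NetOne} = 0 ⇒ p_{LinkUp} = 12.875 + 0.25p_{NetOne}.
Similarly p_{NetOne} = 11.875 + 0.25p_{LinkUp}.
Plugging p_{NetOne} into LinkUp's best response: p_{LinkUp} = 12.875 + 0.25(11.875 + 0.25p_{LinkUp}) ⇒ 0.9375p_{LinkUp} = 507/32, so p_{LinkUp} = 16.9.
Then p_{NetOne} = 11.875 + 0.25·16.9 = 16.1.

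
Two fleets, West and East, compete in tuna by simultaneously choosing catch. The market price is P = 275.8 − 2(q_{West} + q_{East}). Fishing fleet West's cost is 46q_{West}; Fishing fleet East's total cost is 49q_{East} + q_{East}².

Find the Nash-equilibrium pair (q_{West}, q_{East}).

46.26, 22.38

Fishing fleet West's profit: π = q_{West}(275.8 − 2(q_{West} + q_{East})) − 46q_{West}.
∂π/∂q_{West} = 229.8 − 4q_{West} − 2q_{East} = 0, so q_{West} = 57.45 − 0.5q_{East}.
For East: ∂π/∂q_{East} = 226.8 − 6q_{East} − 2q_{West} = 0 ⇒ q_{East} = 37.8 − (1/3)q_{West}.
Solving the two reaction functions simultaneously: (1 − (−0.5)(−1/3))q_{West} = 57.45 − 0.5·37.8, so (5/6)q_{West} = 38.55 and q_{West} = 46.26.
Then q_{East} = 37.8 − (1/3)·46.26 = 22.38.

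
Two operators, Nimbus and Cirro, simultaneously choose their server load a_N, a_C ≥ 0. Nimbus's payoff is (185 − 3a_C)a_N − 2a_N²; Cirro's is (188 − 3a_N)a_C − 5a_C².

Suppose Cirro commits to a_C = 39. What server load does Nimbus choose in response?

17

Expanding Nimbus's payoff: 185a_N − 3a_Ca_N − 2a_N².
∂π/∂a_N = 185 − 3a_C − 4a_N = 0, so a_N = 46.25 − 0.75a_C.
At a_C = 39: a_N = 46.25 − 0.75·39 = 17.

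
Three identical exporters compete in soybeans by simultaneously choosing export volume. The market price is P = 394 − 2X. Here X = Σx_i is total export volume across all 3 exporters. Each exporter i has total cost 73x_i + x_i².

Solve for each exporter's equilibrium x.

32.1

A representative exporter's profit is π_i = x_i(394 − 2X) − 73x_i − x_i², with X = x_i + Σ_{j≠i} x_j.
First-order condition: 321 − 6x_i − 2Σ_{j≠i} x_j = 0.
Imposing symmetry (x_j = x for all j) turns Σ_{j≠i} x_j into 2x, so 321 = 10x and x = 32.1.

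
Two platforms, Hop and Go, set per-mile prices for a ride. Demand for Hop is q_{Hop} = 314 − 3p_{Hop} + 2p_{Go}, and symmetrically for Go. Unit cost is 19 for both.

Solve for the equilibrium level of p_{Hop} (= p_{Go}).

Hop's profit: π = (p_{Hop} − 19)(314 − 3p_{Hop} + 2p_{Go}).
∂π/∂p_{Hop} = 371 − 6p_{Hop} + 2p_{Go} = 0 ⇒ p_{Hop} = 371/6 + (1/3)p_{Go}.
By symmetry p_{Go} = p_{Hop}; substituting into the reaction function, (2/3)p_{Hop} = 371/6 and p_{Hop} = 92.75.

92.75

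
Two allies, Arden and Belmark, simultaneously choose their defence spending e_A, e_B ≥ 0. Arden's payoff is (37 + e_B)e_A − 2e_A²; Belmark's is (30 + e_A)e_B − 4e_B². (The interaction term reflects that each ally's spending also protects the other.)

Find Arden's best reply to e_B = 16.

Expanding Arden's payoff: 37e_A + e_Be_A − 2e_A².
∂π/∂e_A = 37 + e_B − 4e_A = 0, so e_A = 9.25 + 0.25e_B.
At e_B = 16: e_A = 9.25 + 0.25·16 = 13.25.

13.25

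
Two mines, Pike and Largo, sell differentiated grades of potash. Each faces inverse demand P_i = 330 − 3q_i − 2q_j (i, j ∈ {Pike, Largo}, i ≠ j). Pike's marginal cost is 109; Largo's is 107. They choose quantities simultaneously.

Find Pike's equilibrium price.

Mine Pike's profit: π = q_{Pike}(330 − 3q_{Pike} − 2q_{Largo}) − 109q_{Pike}.
∂π/∂q_{Pike} = 221 − 6q_{Pike} − 2q_{Largo} = 0 ⇒ q_{Pike} = 221/6 − (1/3)q_{Largo}.
Similarly q_{Largo} = 223/6 − (1/3)q_{Pike}.
Substituting the second reaction function into the first: q_{Pike} = 221/6 − (1/3)(223/6 − (1/3)q_{Pike}), which gives (8/9)q_{Pike} = 220/9 ⇒ q_{Pike} = 27.5.
Then q_{Largo} = 223/6 − (1/3)·27.5 = 28.
P_{Pike} = 330 − 3·27.5 − 2·28 = 191.5.

191.5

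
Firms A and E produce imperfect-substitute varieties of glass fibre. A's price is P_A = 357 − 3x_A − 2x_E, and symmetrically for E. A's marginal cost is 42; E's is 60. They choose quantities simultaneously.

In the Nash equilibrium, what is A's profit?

Firm A's profit: π = x_A(357 − 3x_A − 2x_E) − 42x_A.
∂π/∂x_A = 315 − 6x_A − 2x_E = 0 ⇒ x_A = 52.5 − (1/3)x_E.
Similarly x_E = 49.5 − (1/3)x_A.
Substituting the second reaction function into the first: x_A = 52.5 − (1/3)(49.5 − (1/3)x_A), which gives (8/9)x_A = 36 ⇒ x_A = 40.5.
Then x_E = 49.5 − (1/3)·40.5 = 36.
P_A = 357 − 3·40.5 − 2·36 = 163.5.
Profit = (163.5 − 42)·40.5 = 4920.75.

4920.75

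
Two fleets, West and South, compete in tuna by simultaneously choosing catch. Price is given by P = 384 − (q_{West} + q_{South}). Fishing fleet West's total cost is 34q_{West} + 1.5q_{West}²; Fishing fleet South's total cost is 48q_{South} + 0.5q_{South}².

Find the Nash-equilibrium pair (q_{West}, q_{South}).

51, 95

Fishing fleet West's profit: π = q_{West}(384 − (q_{West} + q_{South})) − 34q_{West} − 1.5q_{West}².
∂π/∂q_{West} = 350 − 5q_{West} − q_{South} = 0, so q_{West} = 70 − 0.2q_{South}.
For South: ∂π/∂q_{South} = 336 − 3q_{South} − q_{West} = 0 ⇒ q_{South} = 112 − (1/3)q_{West}.
Solving the two reaction functions simultaneously: (1 − (−0.2)(−1/3))q_{West} = 70 − 0.2·112, so (14/15)q_{West} = 47.6 and q_{West} = 51.
Then q_{South} = 112 − (1/3)·51 = 95.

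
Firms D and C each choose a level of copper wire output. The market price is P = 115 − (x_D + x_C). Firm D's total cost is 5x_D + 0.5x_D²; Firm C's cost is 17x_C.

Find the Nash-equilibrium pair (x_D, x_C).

24.4, 36.8

Firm D's profit: π = x_D(115 − (x_D + x_C)) − 5x_D − 0.5x_D².
∂π/∂x_D = 110 − 3x_D − x_C = 0, so x_D = 110/3 − (1/3)x_C.
For C: ∂π/∂x_C = 98 − 2x_C − x_D = 0 ⇒ x_C = 49 − 0.5x_D.
Substituting the second reaction function into the first: x_D = 110/3 − (1/3)(49 − 0.5x_D), which gives (5/6)x_D = 61/3 ⇒ x_D = 24.4.
Then x_C = 49 − 0.5·24.4 = 36.8.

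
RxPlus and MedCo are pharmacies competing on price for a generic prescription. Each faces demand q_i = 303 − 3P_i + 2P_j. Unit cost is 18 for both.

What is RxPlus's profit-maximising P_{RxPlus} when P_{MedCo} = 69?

RxPlus's profit: π = (P_{RxPlus} − 18)(303 − 3P_{RxPlus} + 2P_{MedCo}).
∂π/∂P_{RxPlus} = 357 − 6P_{RxPlus} + 2P_{MedCo} = 0 ⇒ P_{RxPlus} = 59.5 + (1/3)P_{MedCo}.
At P_{MedCo} = 69: P_{RxPlus} = 59.5 + (1/3)·69 = 82.5.

82.5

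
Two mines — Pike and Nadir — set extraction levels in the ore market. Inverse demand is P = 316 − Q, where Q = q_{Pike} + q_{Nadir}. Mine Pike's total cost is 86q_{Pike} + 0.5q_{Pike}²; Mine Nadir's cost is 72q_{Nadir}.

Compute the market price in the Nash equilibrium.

Mine Pike's profit: π = q_{Pike}(316 − (q_{Pike} + q_{Nadir})) − 86q_{Pike} − 0.5q_{Pike}².
∂π/∂q_{Pike} = 230 − 3q_{Pike} − q_{Nadir} = 0, so q_{Pike} = 230/3 − (1/3)q_{Nadir}.
For Nadir: ∂π/∂q_{Nadir} = 244 − 2q_{Nadir} − q_{Pike} = 0 ⇒ q_{Nadir} = 122 − 0.5q_{Pike}.
Solving the two reaction functions simultaneously: (1 − (−1/3)(−0.5))q_{Pike} = 230/3 − (1/3)·122, so (5/6)q_{Pike} = 36 and q_{Pike} = 43.2.
Then q_{Nadir} = 122 − 0.5·43.2 = 100.4.
Equilibrium price: P = 316 − 143.6 = 172.4.

172.4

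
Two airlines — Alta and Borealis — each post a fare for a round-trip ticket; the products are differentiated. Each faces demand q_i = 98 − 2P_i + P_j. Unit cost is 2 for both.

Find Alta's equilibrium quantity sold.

64

Alta's profit: π = (P_{Alta} − 2)(98 − 2P_{Alta} + P_{Borealis}).
∂π/∂P_{Alta} = 102 − 4P_{Alta} + P_{Borealis} = 0 ⇒ P_{Alta} = 25.5 + 0.25P_{Borealis}.
By symmetry P_{Borealis} = P_{Alta}; substituting into the reaction function, 0.75P_{Alta} = 25.5 and P_{Alta} = 34.
q_{Alta} = 98 − 2·34 + 34 = 64.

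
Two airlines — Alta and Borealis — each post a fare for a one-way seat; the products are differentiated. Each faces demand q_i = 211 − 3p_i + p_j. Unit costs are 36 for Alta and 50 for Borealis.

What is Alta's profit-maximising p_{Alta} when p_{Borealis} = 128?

Alta's profit: π = (p_{Alta} − 36)(211 − 3p_{Alta} + p_{Borealis}).
∂π/∂p_{Alta} = 319 − 6p_{Alta} + p_{Borealis} = 0 ⇒ p_{Alta} = 319/6 + (1/6)p_{Borealis}.
At p_{Borealis} = 128: p_{Alta} = 319/6 + (1/6)·128 = 74.5.

74.5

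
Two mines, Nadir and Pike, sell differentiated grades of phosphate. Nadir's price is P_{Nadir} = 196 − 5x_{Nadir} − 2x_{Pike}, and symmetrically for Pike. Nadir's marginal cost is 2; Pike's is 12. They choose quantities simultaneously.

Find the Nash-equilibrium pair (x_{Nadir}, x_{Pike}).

16.375, 15.125

Mine Nadir's profit: π = x_{Nadir}(196 − 5x_{Nadir} − 2x_{Pike}) − 2x_{Nadir}.
∂π/∂x_{Nadir} = 194 − 10x_{Nadir} − 2x_{Pike} = 0 ⇒ x_{Nadir} = 19.4 − 0.2x_{Pike}.
Similarly x_{Pike} = 18.4 − 0.2x_{Nadir}.
Solving the two reaction functions simultaneously: (1 − (−0.2)(−0.2))x_{Nadir} = 19.4 − 0.2·18.4, so 0.96x_{Nadir} = 15.72 and x_{Nadir} = 16.375.
Then x_{Pike} = 18.4 − 0.2·16.375 = 15.125.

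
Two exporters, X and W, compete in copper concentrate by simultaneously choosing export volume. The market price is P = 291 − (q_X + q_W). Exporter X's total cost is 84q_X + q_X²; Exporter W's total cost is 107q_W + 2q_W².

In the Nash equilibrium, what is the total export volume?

Exporter X's profit: π = q_X(291 − (q_X + q_W)) − 84q_X − q_X².
∂π/∂q_X = 207 − 4q_X − q_W = 0, so q_X = 51.75 − 0.25q_W.
For W: ∂π/∂q_W = 184 − 6q_W − q_X = 0 ⇒ q_W = 92/3 − (1/6)q_X.
Plugging q_W into X's best response: q_X = 51.75 − 0.25(92/3 − (1/6)q_X) ⇒ (23/24)q_X = 529/12, so q_X = 46.
Then q_W = 92/3 − (1/6)·46 = 23.
Total export volume: 46 + 23 = 69.

69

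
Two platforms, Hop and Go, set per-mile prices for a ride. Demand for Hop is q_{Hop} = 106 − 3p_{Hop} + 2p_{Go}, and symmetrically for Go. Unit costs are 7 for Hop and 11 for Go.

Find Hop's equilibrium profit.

1950.75

Hop's profit: π = (p_{Hop} − 7)(106 − 3p_{Hop} + 2p_{Go}).
∂π/∂p_{Hop} = 127 − 6p_{Hop} + 2p_{Go} = 0 ⇒ p_{Hop} = 127/6 + (1/3)p_{Go}.
Similarly p_{Go} = 139/6 + (1/3)p_{Hop}.
Substituting the second reaction function into the first: p_{Hop} = 127/6 + (1/3)(139/6 + (1/3)p_{Hop}), which gives (8/9)p_{Hop} = 260/9 ⇒ p_{Hop} = 32.5.
Then p_{Go} = 139/6 + (1/3)·32.5 = 34.
q_{Hop} = 106 − 3·32.5 + 2·34 = 76.5.
Profit = (32.5 − 7)·76.5 = 1950.75.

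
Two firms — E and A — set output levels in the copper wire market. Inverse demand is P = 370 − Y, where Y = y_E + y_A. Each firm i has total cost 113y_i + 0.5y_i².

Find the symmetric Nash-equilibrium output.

64.25

Firm E's profit: π = y_E(370 − (y_E + y_A)) − 113y_E − 0.5y_E².
∂π/∂y_E = 257 − 3y_E − y_A = 0, so y_E = 257/3 − (1/3)y_A.
Setting y_E = y_A in the reaction function: y_E = 257/3 − (1/3)y_E, so y_E = (257/3) / (4/3) = 64.25.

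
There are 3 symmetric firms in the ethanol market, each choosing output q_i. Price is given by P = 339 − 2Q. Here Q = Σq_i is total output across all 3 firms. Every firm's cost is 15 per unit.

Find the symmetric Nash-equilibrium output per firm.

A representative firm's profit is π_i = q_i(339 − 2Q) − 15q_i, with Q = q_i + Σ_{j≠i} q_j.
First-order condition: 324 − 4q_i − 2Σ_{j≠i} q_j = 0.
Imposing symmetry (q_j = q for all j) turns Σ_{j≠i} q_j into 2q, so 324 = 8q and q = 40.5.

40.5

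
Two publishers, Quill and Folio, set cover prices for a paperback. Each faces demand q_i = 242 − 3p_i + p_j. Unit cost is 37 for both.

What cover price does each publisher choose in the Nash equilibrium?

Quill's profit: π = (p_{Quill} − 37)(242 − 3p_{Quill} + p_{Folio}).
∂π/∂p_{Quill} = 353 − 6p_{Quill} + p_{Folio} = 0 ⇒ p_{Quill} = 353/6 + (1/6)p_{Folio}.
The game is symmetric, so in equilibrium p_{Folio} = p_{Quill}: the reaction function gives (5/6)p_{Quill} = 353/6, hence p_{Quill} = 70.6.

70.6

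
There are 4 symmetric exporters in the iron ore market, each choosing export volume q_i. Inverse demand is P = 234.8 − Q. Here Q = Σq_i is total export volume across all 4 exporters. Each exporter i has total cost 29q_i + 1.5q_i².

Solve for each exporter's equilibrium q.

25.725

A representative exporter's profit is π_i = q_i(234.8 − Q) − 29q_i − 1.5q_i², with Q = q_i + Σ_{j≠i} q_j.
First-order condition: 205.8 − 5q_i − Σ_{j≠i} q_j = 0.
Imposing symmetry (q_j = q for all j) turns Σ_{j≠i} q_j into 3q, so 205.8 = 8q and q = 25.725.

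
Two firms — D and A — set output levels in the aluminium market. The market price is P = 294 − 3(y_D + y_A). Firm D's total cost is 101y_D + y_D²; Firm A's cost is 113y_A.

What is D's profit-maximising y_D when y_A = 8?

21.125

Firm D's profit: π = y_D(294 − 3(y_D + y_A)) − 101y_D − y_D².
∂π/∂y_D = 193 − 8y_D − 3y_A = 0, so y_D = 24.125 − 0.375y_A.
At y_A = 8: y_D = 24.125 − 0.375·8 = 21.125.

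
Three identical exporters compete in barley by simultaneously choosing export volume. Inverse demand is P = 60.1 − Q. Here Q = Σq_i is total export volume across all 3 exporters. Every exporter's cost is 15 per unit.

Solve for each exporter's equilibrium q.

A representative exporter's profit is π_i = q_i(60.1 − Q) − 15q_i, with Q = q_i + Σ_{j≠i} q_j.
First-order condition: 45.1 − 2q_i − Σ_{j≠i} q_j = 0.
With identical exporters, set every q_j = q: then 45.1 − 2q − 2q = 0, i.e. q = 45.1/4 = 11.275.

11.275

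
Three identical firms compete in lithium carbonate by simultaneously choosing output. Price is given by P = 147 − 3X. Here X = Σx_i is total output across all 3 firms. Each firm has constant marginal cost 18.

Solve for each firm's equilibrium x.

10.75

A representative firm's profit is π_i = x_i(147 − 3X) − 18x_i, with X = x_i + Σ_{j≠i} x_j.
First-order condition: 129 − 6x_i − 3Σ_{j≠i} x_j = 0.
Imposing symmetry (x_j = x for all j) turns Σ_{j≠i} x_j into 2x, so 129 = 12x and x = 10.75.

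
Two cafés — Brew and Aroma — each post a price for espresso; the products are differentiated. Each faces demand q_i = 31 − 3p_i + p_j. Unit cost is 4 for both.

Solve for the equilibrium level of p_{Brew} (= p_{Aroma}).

8.6

Brew's profit: π = (p_{Brew} − 4)(31 − 3p_{Brew} + p_{Aroma}).
∂π/∂p_{Brew} = 43 − 6p_{Brew} + p_{Aroma} = 0 ⇒ p_{Brew} = 43/6 + (1/6)p_{Aroma}.
By symmetry p_{Aroma} = p_{Brew}; substituting into the reaction function, (5/6)p_{Brew} = 43/6 and p_{Brew} = 8.6.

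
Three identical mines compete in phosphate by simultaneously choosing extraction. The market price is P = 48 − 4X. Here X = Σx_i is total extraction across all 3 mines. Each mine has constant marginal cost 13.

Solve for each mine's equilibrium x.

A representative mine's profit is π_i = x_i(48 − 4X) − 13x_i, with X = x_i + Σ_{j≠i} x_j.
First-order condition: 35 − 8x_i − 4Σ_{j≠i} x_j = 0.
In a symmetric equilibrium every mine chooses the same x, so Σ_{j≠i} x_j = 2x. The condition becomes 35 − 16x = 0, giving x = 35/16 = 2.1875.

2.1875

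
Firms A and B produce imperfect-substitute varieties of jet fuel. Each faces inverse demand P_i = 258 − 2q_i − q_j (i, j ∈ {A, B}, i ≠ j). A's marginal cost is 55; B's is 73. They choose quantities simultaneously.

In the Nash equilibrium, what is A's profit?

3494.48

Firm A's profit: π = q_A(258 − 2q_A − q_B) − 55q_A.
∂π/∂q_A = 203 − 4q_A − q_B = 0 ⇒ q_A = 50.75 − 0.25q_B.
Similarly q_B = 46.25 − 0.25q_A.
Substituting the second reaction function into the first: q_A = 50.75 − 0.25(46.25 − 0.25q_A), which gives 0.9375q_A = 39.1875 ⇒ q_A = 41.8.
Then q_B = 46.25 − 0.25·41.8 = 35.8.
P_A = 258 − 2·41.8 − 35.8 = 138.6.
Profit = (138.6 − 55)·41.8 = 3494.48.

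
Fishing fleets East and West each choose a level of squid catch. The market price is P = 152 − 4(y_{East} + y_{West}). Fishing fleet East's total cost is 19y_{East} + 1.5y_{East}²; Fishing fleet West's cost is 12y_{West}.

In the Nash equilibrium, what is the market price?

Fishing fleet East's profit: π = y_{East}(152 − 4(y_{East} + y_{West})) − 19y_{East} − 1.5y_{East}².
∂π/∂y_{East} = 133 − 11y_{East} − 4y_{West} = 0, so y_{East} = 133/11 − (4/11)y_{West}.
For West: ∂π/∂y_{West} = 140 − 8y_{West} − 4y_{East} = 0 ⇒ y_{West} = 17.5 − 0.5y_{East}.
Substituting the second reaction function into the first: y_{East} = 133/11 − (4/11)(17.5 − 0.5y_{East}), which gives (9/11)y_{East} = 63/11 ⇒ y_{East} = 7.
Then y_{West} = 17.5 − 0.5·7 = 14.
Equilibrium price: P = 152 − 4·21 = 68.

68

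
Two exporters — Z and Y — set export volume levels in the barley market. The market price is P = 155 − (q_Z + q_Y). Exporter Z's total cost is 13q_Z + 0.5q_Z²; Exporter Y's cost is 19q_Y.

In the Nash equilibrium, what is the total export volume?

Exporter Z's profit: π = q_Z(155 − (q_Z + q_Y)) − 13q_Z − 0.5q_Z².
∂π/∂q_Z = 142 − 3q_Z − q_Y = 0, so q_Z = 142/3 − (1/3)q_Y.
For Y: ∂π/∂q_Y = 136 − 2q_Y − q_Z = 0 ⇒ q_Y = 68 − 0.5q_Z.
Solving the two reaction functions simultaneously: (1 − (−1/3)(−0.5))q_Z = 142/3 − (1/3)·68, so (5/6)q_Z = 74/3 and q_Z = 29.6.
Then q_Y = 68 − 0.5·29.6 = 53.2.
Total export volume: 29.6 + 53.2 = 82.8.

82.8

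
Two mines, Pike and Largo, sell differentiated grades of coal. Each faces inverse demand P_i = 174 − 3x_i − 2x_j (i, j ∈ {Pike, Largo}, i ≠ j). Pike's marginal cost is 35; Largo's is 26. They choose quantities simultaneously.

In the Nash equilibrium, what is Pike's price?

85.4375

Mine Pike's profit: π = x_{Pike}(174 − 3x_{Pike} − 2x_{Largo}) − 35x_{Pike}.
∂π/∂x_{Pike} = 139 − 6x_{Pike} − 2x_{Largo} = 0 ⇒ x_{Pike} = 139/6 − (1/3)x_{Largo}.
Similarly x_{Largo} = 74/3 − (1/3)x_{Pike}.
Substituting the second reaction function into the first: x_{Pike} = 139/6 − (1/3)(74/3 − (1/3)x_{Pike}), which gives (8/9)x_{Pike} = 269/18 ⇒ x_{Pike} = 16.8125.
Then x_{Largo} = 74/3 − (1/3)·16.8125 = 19.0625.
P_{Pike} = 174 − 3·16.8125 − 2·19.0625 = 85.4375.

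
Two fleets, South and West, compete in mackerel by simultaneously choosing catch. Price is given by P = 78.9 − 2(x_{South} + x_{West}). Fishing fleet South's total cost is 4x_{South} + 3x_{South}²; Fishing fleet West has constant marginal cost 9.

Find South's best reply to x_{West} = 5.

Fishing fleet South's profit: π = x_{South}(78.9 − 2(x_{South} + x_{West})) − 4x_{South} − 3x_{South}².
∂π/∂x_{South} = 74.9 − 10x_{South} − 2x_{West} = 0, so x_{South} = 7.49 − 0.2x_{West}.
At x_{West} = 5: x_{South} = 7.49 − 0.2·5 = 6.49.

6.49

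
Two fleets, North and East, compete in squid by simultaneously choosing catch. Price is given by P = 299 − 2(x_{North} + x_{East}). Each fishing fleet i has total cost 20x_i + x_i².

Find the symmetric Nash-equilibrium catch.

Fishing fleet North's profit: π = x_{North}(299 − 2(x_{North} + x_{East})) − 20x_{North} − x_{North}².
∂π/∂x_{North} = 279 − 6x_{North} − 2x_{East} = 0, so x_{North} = 46.5 − (1/3)x_{East}.
Setting x_{North} = x_{East} in the reaction function: x_{North} = 46.5 − (1/3)x_{North}, so x_{North} = 46.5 / (4/3) = 34.875.

34.875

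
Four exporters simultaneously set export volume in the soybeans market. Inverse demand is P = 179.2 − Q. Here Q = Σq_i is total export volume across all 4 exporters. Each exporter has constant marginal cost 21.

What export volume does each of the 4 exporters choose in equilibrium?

31.64

A representative exporter's profit is π_i = q_i(179.2 − Q) − 21q_i, with Q = q_i + Σ_{j≠i} q_j.
First-order condition: 158.2 − 2q_i − Σ_{j≠i} q_j = 0.
Imposing symmetry (q_j = q for all j) turns Σ_{j≠i} q_j into 3q, so 158.2 = 5q and q = 31.64.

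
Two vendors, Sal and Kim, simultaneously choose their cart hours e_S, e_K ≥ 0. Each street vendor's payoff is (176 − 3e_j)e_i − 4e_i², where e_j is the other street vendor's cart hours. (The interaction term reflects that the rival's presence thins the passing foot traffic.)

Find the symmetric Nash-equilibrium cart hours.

16

Sal's payoff is (176 − 3e_K)e_S − 4e_S².
∂π/∂e_S = 176 − 3e_K − 8e_S = 0, so e_S = 22 − 0.375e_K.
Setting e_S = e_K in the reaction function: e_S = 22 − 0.375e_S, so e_S = 22 / 1.375 = 16.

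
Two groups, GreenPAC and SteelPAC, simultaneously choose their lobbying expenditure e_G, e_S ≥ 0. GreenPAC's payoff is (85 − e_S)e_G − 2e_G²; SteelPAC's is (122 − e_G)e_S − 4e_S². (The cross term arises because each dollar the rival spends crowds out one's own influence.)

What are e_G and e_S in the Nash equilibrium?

18, 13

Expanding GreenPAC's payoff: 85e_G − e_Se_G − 2e_G².
∂π/∂e_G = 85 − e_S − 4e_G = 0, so e_G = 21.25 − 0.25e_S.
Likewise for SteelPAC: e_S = 15.25 − 0.125e_G.
Substituting the second reaction function into the first: e_G = 21.25 − 0.25(15.25 − 0.125e_G), which gives (31/32)e_G = 17.4375 ⇒ e_G = 18.
Then e_S = 15.25 − 0.125·18 = 13.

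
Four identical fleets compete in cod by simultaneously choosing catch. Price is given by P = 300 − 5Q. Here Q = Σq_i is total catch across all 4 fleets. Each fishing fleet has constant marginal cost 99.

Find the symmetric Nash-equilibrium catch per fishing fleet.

A representative fishing fleet's profit is π_i = q_i(300 − 5Q) − 99q_i, with Q = q_i + Σ_{j≠i} q_j.
First-order condition: 201 − 10q_i − 5Σ_{j≠i} q_j = 0.
In a symmetric equilibrium every fishing fleet chooses the same q, so Σ_{j≠i} q_j = 3q. The condition becomes 201 − 25q = 0, giving q = 201/25 = 8.04.

8.04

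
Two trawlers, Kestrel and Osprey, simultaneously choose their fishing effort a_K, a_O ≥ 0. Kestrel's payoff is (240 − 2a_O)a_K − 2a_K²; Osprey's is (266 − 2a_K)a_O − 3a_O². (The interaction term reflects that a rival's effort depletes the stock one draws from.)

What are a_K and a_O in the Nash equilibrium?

45.4, 29.2

Expanding Kestrel's payoff: 240a_K − 2a_Oa_K − 2a_K².
∂π/∂a_K = 240 − 2a_O − 4a_K = 0, so a_K = 60 − 0.5a_O.
Likewise for Osprey: a_O = 133/3 − (1/3)a_K.
Substituting the second reaction function into the first: a_K = 60 − 0.5(133/3 − (1/3)a_K), which gives (5/6)a_K = 227/6 ⇒ a_K = 45.4.
Then a_O = 133/3 − (1/3)·45.4 = 29.2.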